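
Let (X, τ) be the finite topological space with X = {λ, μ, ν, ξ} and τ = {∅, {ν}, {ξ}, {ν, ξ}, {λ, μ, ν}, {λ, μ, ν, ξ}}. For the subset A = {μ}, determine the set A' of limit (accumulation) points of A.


A' = {λ}

For each x ∈ X, list the open sets U ∈ τ with x ∈ U, then check whether U ∩ (A ∖ {x}) ≠ ∅ for every such U.
  x = λ: opens ∋ x are {λ, μ, ν}, {λ, μ, ν, ξ}; each meets A ∖ {λ}, so x IS a limit point.
  x = μ: open {λ, μ, ν} ∋ x has {λ, μ, ν} ∩ (A ∖ {μ}) = ∅, so x is NOT a limit point.
  x = ν: open {ν} ∋ x has {ν} ∩ (A ∖ {ν}) = ∅, so x is NOT a limit point.
  x = ξ: open {ξ} ∋ x has {ξ} ∩ (A ∖ {ξ}) = ∅, so x is NOT a limit point.
Collecting: A' = {λ}.


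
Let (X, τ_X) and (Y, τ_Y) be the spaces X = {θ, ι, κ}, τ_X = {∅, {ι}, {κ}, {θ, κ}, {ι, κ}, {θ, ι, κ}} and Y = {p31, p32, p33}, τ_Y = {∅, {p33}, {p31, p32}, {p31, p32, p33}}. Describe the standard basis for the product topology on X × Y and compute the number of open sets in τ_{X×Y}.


Basis B = {∅ × ∅, {ι} × {p33}, {κ} × {p33}, {θ, κ} × {p33}, {ι} × {p31, p32}, {ι, κ} × {p33}, {κ} × {p31, p32}, {θ, ι, κ} × {p33}, {ι} × {p31, p32, p33}, {κ} × {p31, p32, p33}, {θ, κ} × {p31, p32}, {ι, κ} × {p31, p32}, {θ, κ} × {p31, p32, p33}, {θ, ι, κ} × {p31, p32}, {ι, κ} × {p31, p32, p33}, {θ, ι, κ} × {p31, p32, p33}}; |τ_{X×Y}| = 36.

Enumerate products U × V with U ∈ τ_X, V ∈ τ_Y (deduplicated):
  ∅ × ∅ = {} (∅)
  {ι} × {p33} = {(ι,p33)}
  {κ} × {p33} = {(κ,p33)}
  {θ, κ} × {p33} = {(θ,p33), (κ,p33)}
  {ι} × {p31, p32} = {(ι,p31), (ι,p32)}
  {ι, κ} × {p33} = {(ι,p33), (κ,p33)}
  {κ} × {p31, p32} = {(κ,p31), (κ,p32)}
  {θ, ι, κ} × {p33} = {(θ,p33), (ι,p33), (κ,p33)}
  {ι} × {p31, p32, p33} = {(ι,p31), (ι,p32), (ι,p33)}
  {κ} × {p31, p32, p33} = {(κ,p31), (κ,p32), (κ,p33)}
  {θ, κ} × {p31, p32} = {(θ,p31), (θ,p32), (κ,p31), (κ,p32)}
  {ι, κ} × {p31, p32} = {(ι,p31), (ι,p32), (κ,p31), (κ,p32)}
  {θ, κ} × {p31, p32, p33} = {(θ,p31), (θ,p32), (θ,p33), (κ,p31), (κ,p32), (κ,p33)}
  {θ, ι, κ} × {p31, p32} = {(θ,p31), (θ,p32), (ι,p31), (ι,p32), (κ,p31), (κ,p32)}
  {ι, κ} × {p31, p32, p33} = {(ι,p31), (ι,p32), (ι,p33), (κ,p31), (κ,p32), (κ,p33)}
  {θ, ι, κ} × {p31, p32, p33} = {(θ,p31), (θ,p32), (θ,p33), (ι,p31), (ι,p32), (ι,p33), (κ,p31), (κ,p32), (κ,p33)}
These 16 distinct sets form the basis B.
Close under arbitrary unions to get τ_{X×Y}; counting gives |τ_{X×Y}| = 36.


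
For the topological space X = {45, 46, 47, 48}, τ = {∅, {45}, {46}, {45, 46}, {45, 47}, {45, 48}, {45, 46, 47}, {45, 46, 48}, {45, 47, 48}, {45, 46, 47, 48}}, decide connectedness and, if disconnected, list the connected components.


(X, τ) is disconnected; components = [{46}, {45, 47, 48}].

Find clopen sets (U ∈ τ with X ∖ U ∈ τ):
  U = ∅, X ∖ U = {45, 46, 47, 48} — both open, so U is clopen.
  U = {46}, X ∖ U = {45, 47, 48} — both open, so U is clopen.
  U = {45, 47, 48}, X ∖ U = {46} — both open, so U is clopen.
  U = {45, 46, 47, 48}, X ∖ U = ∅ — both open, so U is clopen.
Nontrivial clopen(s) exist: e.g. {45, 47, 48}. So (X, τ) is disconnected.
Compute connected components by grouping points that agree on all clopens:
  component: {46}
  component: {45, 47, 48}


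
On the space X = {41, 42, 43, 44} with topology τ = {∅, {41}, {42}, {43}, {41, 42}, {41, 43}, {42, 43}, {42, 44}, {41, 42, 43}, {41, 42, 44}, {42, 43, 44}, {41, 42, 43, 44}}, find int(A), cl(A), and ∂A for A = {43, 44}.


int(A) = {43}, cl(A) = {43, 44}, ∂A = {44}.

Closed sets in (X, τ) are complements of opens:
  closed(X, τ) = {∅, {41}, {43}, {44}, {41, 43}, {41, 44}, {42, 44}, {43, 44}, {41, 42, 44}, {41, 43, 44}, {42, 43, 44}, {41, 42, 43, 44}}.
int(A) = ⋃ {U ∈ τ : U ⊆ A}. Opens contained in A: ∅, {43}.
Taking the union of these: int(A) = {43}.
cl(A) = ⋂ {C closed : A ⊆ C}. Closed sets containing A: {43, 44}, {41, 43, 44}, {42, 43, 44}, {41, 42, 43, 44}.
Intersecting these: cl(A) = {43, 44}.
∂A = cl(A) ∖ int(A) = {43, 44} ∖ {43} = {44}.


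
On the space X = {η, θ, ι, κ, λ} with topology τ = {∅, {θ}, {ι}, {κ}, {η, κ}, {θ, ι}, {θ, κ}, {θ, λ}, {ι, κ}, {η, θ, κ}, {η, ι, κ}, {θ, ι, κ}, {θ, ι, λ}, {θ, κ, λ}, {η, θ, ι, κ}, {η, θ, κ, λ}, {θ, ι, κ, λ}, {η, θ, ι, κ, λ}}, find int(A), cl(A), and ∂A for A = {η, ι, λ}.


int(A) = {ι}, cl(A) = {η, ι, λ}, ∂A = {η, λ}.

Closed sets in (X, τ) are complements of opens:
  closed(X, τ) = {∅, {η}, {ι}, {λ}, {η, ι}, {η, κ}, {η, λ}, {θ, λ}, {ι, λ}, {η, θ, λ}, {η, ι, κ}, {η, ι, λ}, {η, κ, λ}, {θ, ι, λ}, {η, θ, ι, λ}, {η, θ, κ, λ}, {η, ι, κ, λ}, {η, θ, ι, κ, λ}}.
int(A) = ⋃ {U ∈ τ : U ⊆ A}. Opens contained in A: ∅, {ι}.
Taking the union of these: int(A) = {ι}.
cl(A) = ⋂ {C closed : A ⊆ C}. Closed sets containing A: {η, ι, λ}, {η, θ, ι, λ}, {η, ι, κ, λ}, {η, θ, ι, κ, λ}.
Intersecting these: cl(A) = {η, ι, λ}.
∂A = cl(A) ∖ int(A) = {η, ι, λ} ∖ {ι} = {η, λ}.


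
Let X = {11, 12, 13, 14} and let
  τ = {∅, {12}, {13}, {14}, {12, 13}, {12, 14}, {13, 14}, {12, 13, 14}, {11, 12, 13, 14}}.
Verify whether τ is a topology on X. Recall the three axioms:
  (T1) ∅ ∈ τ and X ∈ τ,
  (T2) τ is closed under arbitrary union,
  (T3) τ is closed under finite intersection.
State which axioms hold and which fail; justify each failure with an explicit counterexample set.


τ IS a topology on X.

Axiom (T1): ∅ ∈ τ? Yes; X ∈ τ? Yes.
Axiom (T2/T3): check pairwise unions and intersections of members of τ.
All pairwise intersections and unions checked — each lies in τ. Therefore τ satisfies (T1), (T2), (T3): it IS a topology on X.


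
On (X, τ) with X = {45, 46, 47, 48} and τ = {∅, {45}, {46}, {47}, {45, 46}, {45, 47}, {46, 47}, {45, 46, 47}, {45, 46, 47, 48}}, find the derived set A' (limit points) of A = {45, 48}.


A' = {48}

For each x ∈ X, list the open sets U ∈ τ with x ∈ U, then check whether U ∩ (A ∖ {x}) ≠ ∅ for every such U.
  x = 45: open {45} ∋ x has {45} ∩ (A ∖ {45}) = ∅, so x is NOT a limit point.
  x = 46: open {46} ∋ x has {46} ∩ (A ∖ {46}) = ∅, so x is NOT a limit point.
  x = 47: open {47} ∋ x has {47} ∩ (A ∖ {47}) = ∅, so x is NOT a limit point.
  x = 48: opens ∋ x are {45, 46, 47, 48}; each meets A ∖ {48}, so x IS a limit point.
Collecting: A' = {48}.


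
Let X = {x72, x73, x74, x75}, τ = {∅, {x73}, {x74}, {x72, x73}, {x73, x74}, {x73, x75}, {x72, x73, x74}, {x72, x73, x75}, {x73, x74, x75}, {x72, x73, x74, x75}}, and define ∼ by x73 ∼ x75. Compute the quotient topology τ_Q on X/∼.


X/∼ = {[x72], [x73=x75], [x74]}; |τ_Q| = 6.

Equivalence classes: [x72], [x73=x75], [x74].
Quotient map π: X → X/∼ sends x72 ↦ [x72], x73 ↦ [x73=x75], x74 ↦ [x74], x75 ↦ [x73=x75].
For each subset V ⊆ X/∼, compute π^{-1}(V) ⊆ X and check whether π^{-1}(V) ∈ τ. V is open in τ_Q iff π^{-1}(V) ∈ τ.
  V = {}: π^{-1}(V) = ∅ ∈ τ ✓.
  V = {[x72]}: π^{-1}(V) = {x72} ∉ τ ✗.
  V = {[x73=x75]}: π^{-1}(V) = {x73, x75} ∈ τ ✓.
  V = {[x72], [x73=x75]}: π^{-1}(V) = {x72, x73, x75} ∈ τ ✓.
  V = {[x74]}: π^{-1}(V) = {x74} ∈ τ ✓.
  V = {[x72], [x74]}: π^{-1}(V) = {x72, x74} ∉ τ ✗.
  V = {[x73=x75], [x74]}: π^{-1}(V) = {x73, x74, x75} ∈ τ ✓.
  V = {[x72], [x73=x75], [x74]}: π^{-1}(V) = {x72, x73, x74, x75} ∈ τ ✓.
Open sets in the quotient: τ_Q = {{}, {[x73=x75]}, {[x72], [x73=x75]}, {[x74]}, {[x73=x75], [x74]}, {[x72], [x73=x75], [x74]}} (6 elements).


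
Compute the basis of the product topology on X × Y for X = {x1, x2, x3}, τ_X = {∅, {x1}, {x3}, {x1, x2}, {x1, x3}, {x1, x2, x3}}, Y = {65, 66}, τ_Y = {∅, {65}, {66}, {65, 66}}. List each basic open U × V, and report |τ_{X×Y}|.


Basis B = {∅ × ∅, {x1} × {65}, {x1} × {66}, {x3} × {65}, {x3} × {66}, {x1} × {65, 66}, {x1, x2} × {65}, {x1, x3} × {65}, {x1, x2} × {66}, {x1, x3} × {66}, {x3} × {65, 66}, {x1, x2, x3} × {65}, {x1, x2, x3} × {66}, {x1, x2} × {65, 66}, {x1, x3} × {65, 66}, {x1, x2, x3} × {65, 66}}; |τ_{X×Y}| = 36.

Enumerate products U × V with U ∈ τ_X, V ∈ τ_Y (deduplicated):
  ∅ × ∅ = {} (∅)
  {x1} × {65} = {(x1,65)}
  {x1} × {66} = {(x1,66)}
  {x3} × {65} = {(x3,65)}
  {x3} × {66} = {(x3,66)}
  {x1} × {65, 66} = {(x1,65), (x1,66)}
  {x1, x2} × {65} = {(x1,65), (x2,65)}
  {x1, x3} × {65} = {(x1,65), (x3,65)}
  {x1, x2} × {66} = {(x1,66), (x2,66)}
  {x1, x3} × {66} = {(x1,66), (x3,66)}
  {x3} × {65, 66} = {(x3,65), (x3,66)}
  {x1, x2, x3} × {65} = {(x1,65), (x2,65), (x3,65)}
  {x1, x2, x3} × {66} = {(x1,66), (x2,66), (x3,66)}
  {x1, x2} × {65, 66} = {(x1,65), (x1,66), (x2,65), (x2,66)}
  {x1, x3} × {65, 66} = {(x1,65), (x1,66), (x3,65), (x3,66)}
  {x1, x2, x3} × {65, 66} = {(x1,65), (x1,66), (x2,65), (x2,66), (x3,65), (x3,66)}
These 16 distinct sets form the basis B.
Close under arbitrary unions to get τ_{X×Y}; counting gives |τ_{X×Y}| = 36.


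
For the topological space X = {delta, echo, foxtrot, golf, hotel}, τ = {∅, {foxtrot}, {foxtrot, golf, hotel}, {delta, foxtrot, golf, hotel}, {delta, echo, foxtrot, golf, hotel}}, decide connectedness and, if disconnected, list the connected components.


(X, τ) is connected.

Find clopen sets (U ∈ τ with X ∖ U ∈ τ):
  U = ∅, X ∖ U = {delta, echo, foxtrot, golf, hotel} — both open, so U is clopen.
  U = {delta, echo, foxtrot, golf, hotel}, X ∖ U = ∅ — both open, so U is clopen.
Only trivial clopens (∅ and X) exist, so (X, τ) is connected.
Compute connected components by grouping points that agree on all clopens:
  component: {delta, echo, foxtrot, golf, hotel}


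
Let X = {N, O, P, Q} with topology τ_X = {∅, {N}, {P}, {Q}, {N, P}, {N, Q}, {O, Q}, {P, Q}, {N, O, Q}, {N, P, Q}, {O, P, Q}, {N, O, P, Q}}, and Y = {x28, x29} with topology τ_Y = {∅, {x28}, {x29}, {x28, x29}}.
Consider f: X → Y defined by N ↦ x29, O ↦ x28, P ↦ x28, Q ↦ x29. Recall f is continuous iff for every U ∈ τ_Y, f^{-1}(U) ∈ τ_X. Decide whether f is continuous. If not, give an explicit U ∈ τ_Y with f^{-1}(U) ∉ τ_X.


f is NOT continuous.

Compute f^{-1}(U) for each U ∈ τ_Y:
  U = ∅: f^{-1}(U) = ∅ ∈ τ_X ✓.
  U = {x28}: f^{-1}(U) = {O, P} ∉ τ_X ✗.
  U = {x29}: f^{-1}(U) = {N, Q} ∈ τ_X ✓.
  U = {x28, x29}: f^{-1}(U) = {N, O, P, Q} ∈ τ_X ✓.
Found U = {x28} with f^{-1}(U) = {O, P} not in τ_X. Therefore f is NOT continuous.


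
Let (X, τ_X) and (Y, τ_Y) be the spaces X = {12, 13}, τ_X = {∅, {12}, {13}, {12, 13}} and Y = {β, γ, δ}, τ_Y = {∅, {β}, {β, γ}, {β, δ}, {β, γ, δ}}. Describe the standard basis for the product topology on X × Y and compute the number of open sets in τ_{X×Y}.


Basis B = {∅ × ∅, {12} × {β}, {13} × {β}, {12} × {β, γ}, {12} × {β, δ}, {12, 13} × {β}, {13} × {β, γ}, {13} × {β, δ}, {12} × {β, γ, δ}, {13} × {β, γ, δ}, {12, 13} × {β, γ}, {12, 13} × {β, δ}, {12, 13} × {β, γ, δ}}; |τ_{X×Y}| = 25.

Enumerate products U × V with U ∈ τ_X, V ∈ τ_Y (deduplicated):
  ∅ × ∅ = {} (∅)
  {12} × {β} = {(12,β)}
  {13} × {β} = {(13,β)}
  {12} × {β, γ} = {(12,β), (12,γ)}
  {12} × {β, δ} = {(12,β), (12,δ)}
  {12, 13} × {β} = {(12,β), (13,β)}
  {13} × {β, γ} = {(13,β), (13,γ)}
  {13} × {β, δ} = {(13,β), (13,δ)}
  {12} × {β, γ, δ} = {(12,β), (12,γ), (12,δ)}
  {13} × {β, γ, δ} = {(13,β), (13,γ), (13,δ)}
  {12, 13} × {β, γ} = {(12,β), (12,γ), (13,β), (13,γ)}
  {12, 13} × {β, δ} = {(12,β), (12,δ), (13,β), (13,δ)}
  {12, 13} × {β, γ, δ} = {(12,β), (12,γ), (12,δ), (13,β), (13,γ), (13,δ)}
These 13 distinct sets form the basis B.
Close under arbitrary unions to get τ_{X×Y}; counting gives |τ_{X×Y}| = 25.


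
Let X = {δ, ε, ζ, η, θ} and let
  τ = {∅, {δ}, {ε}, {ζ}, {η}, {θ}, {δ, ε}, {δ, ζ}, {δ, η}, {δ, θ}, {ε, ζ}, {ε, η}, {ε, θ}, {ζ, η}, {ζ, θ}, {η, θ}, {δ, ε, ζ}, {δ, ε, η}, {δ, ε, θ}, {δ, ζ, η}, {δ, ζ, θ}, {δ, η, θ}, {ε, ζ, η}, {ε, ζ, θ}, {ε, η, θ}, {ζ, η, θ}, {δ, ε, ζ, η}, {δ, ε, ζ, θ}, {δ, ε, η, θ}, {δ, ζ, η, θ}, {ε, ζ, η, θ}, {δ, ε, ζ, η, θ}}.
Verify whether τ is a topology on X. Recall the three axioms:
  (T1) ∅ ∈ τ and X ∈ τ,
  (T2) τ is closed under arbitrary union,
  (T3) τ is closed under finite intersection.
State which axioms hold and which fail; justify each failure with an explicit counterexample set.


τ IS a topology on X.

Axiom (T1): ∅ ∈ τ? Yes; X ∈ τ? Yes.
Axiom (T2/T3): check pairwise unions and intersections of members of τ.
All pairwise intersections and unions checked — each lies in τ. Therefore τ satisfies (T1), (T2), (T3): it IS a topology on X.


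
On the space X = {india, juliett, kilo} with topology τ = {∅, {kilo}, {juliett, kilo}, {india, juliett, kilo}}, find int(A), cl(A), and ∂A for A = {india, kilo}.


int(A) = {kilo}, cl(A) = {india, juliett, kilo}, ∂A = {india, juliett}.

Closed sets in (X, τ) are complements of opens:
  closed(X, τ) = {∅, {india}, {india, juliett}, {india, juliett, kilo}}.
int(A) = ⋃ {U ∈ τ : U ⊆ A}. Opens contained in A: ∅, {kilo}.
Taking the union of these: int(A) = {kilo}.
cl(A) = ⋂ {C closed : A ⊆ C}. Closed sets containing A: {india, juliett, kilo}.
Intersecting these: cl(A) = {india, juliett, kilo}.
∂A = cl(A) ∖ int(A) = {india, juliett, kilo} ∖ {kilo} = {india, juliett}.


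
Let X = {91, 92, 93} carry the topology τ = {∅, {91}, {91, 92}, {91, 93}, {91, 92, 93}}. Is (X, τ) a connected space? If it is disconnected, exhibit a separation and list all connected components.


(X, τ) is connected.

Find clopen sets (U ∈ τ with X ∖ U ∈ τ):
  U = ∅, X ∖ U = {91, 92, 93} — both open, so U is clopen.
  U = {91, 92, 93}, X ∖ U = ∅ — both open, so U is clopen.
Only trivial clopens (∅ and X) exist, so (X, τ) is connected.
Compute connected components by grouping points that agree on all clopens:
  component: {91, 92, 93}


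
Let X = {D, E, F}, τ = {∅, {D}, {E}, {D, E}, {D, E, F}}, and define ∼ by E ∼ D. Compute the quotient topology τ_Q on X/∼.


X/∼ = {[D=E], [F]}; |τ_Q| = 3.

Equivalence classes: [D=E], [F].
Quotient map π: X → X/∼ sends D ↦ [D=E], E ↦ [D=E], F ↦ [F].
For each subset V ⊆ X/∼, compute π^{-1}(V) ⊆ X and check whether π^{-1}(V) ∈ τ. V is open in τ_Q iff π^{-1}(V) ∈ τ.
  V = {}: π^{-1}(V) = ∅ ∈ τ ✓.
  V = {[D=E]}: π^{-1}(V) = {D, E} ∈ τ ✓.
  V = {[F]}: π^{-1}(V) = {F} ∉ τ ✗.
  V = {[D=E], [F]}: π^{-1}(V) = {D, E, F} ∈ τ ✓.
Open sets in the quotient: τ_Q = {{}, {[D=E]}, {[D=E], [F]}} (3 elements).


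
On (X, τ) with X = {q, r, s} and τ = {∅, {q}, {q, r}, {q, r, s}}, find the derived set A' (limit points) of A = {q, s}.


A' = {r, s}

For each x ∈ X, list the open sets U ∈ τ with x ∈ U, then check whether U ∩ (A ∖ {x}) ≠ ∅ for every such U.
  x = q: open {q} ∋ x has {q} ∩ (A ∖ {q}) = ∅, so x is NOT a limit point.
  x = r: opens ∋ x are {q, r}, {q, r, s}; each meets A ∖ {r}, so x IS a limit point.
  x = s: opens ∋ x are {q, r, s}; each meets A ∖ {s}, so x IS a limit point.
Collecting: A' = {r, s}.


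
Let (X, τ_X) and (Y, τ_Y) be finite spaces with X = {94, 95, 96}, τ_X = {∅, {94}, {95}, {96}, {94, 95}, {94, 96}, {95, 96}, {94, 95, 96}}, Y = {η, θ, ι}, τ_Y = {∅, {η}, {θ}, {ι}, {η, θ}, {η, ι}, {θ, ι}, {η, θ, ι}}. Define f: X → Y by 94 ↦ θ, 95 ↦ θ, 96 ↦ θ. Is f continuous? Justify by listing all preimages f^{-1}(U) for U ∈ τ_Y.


f IS continuous.

Compute f^{-1}(U) for each U ∈ τ_Y:
  U = ∅: f^{-1}(U) = ∅ ∈ τ_X ✓.
  U = {η}: f^{-1}(U) = ∅ ∈ τ_X ✓.
  U = {θ}: f^{-1}(U) = {94, 95, 96} ∈ τ_X ✓.
  U = {ι}: f^{-1}(U) = ∅ ∈ τ_X ✓.
  U = {η, θ}: f^{-1}(U) = {94, 95, 96} ∈ τ_X ✓.
  U = {η, ι}: f^{-1}(U) = ∅ ∈ τ_X ✓.
  U = {θ, ι}: f^{-1}(U) = {94, 95, 96} ∈ τ_X ✓.
  U = {η, θ, ι}: f^{-1}(U) = {94, 95, 96} ∈ τ_X ✓.
Every preimage lies in τ_X, so f IS continuous.


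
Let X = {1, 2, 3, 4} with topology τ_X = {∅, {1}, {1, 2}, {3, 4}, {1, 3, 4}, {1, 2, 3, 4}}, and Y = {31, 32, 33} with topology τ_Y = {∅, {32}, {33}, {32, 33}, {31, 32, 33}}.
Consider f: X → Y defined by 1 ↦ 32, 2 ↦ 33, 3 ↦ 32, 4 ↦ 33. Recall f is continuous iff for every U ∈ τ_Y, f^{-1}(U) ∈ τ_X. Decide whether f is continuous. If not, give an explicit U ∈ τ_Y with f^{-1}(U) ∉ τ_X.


f is NOT continuous.

Compute f^{-1}(U) for each U ∈ τ_Y:
  U = ∅: f^{-1}(U) = ∅ ∈ τ_X ✓.
  U = {32}: f^{-1}(U) = {1, 3} ∉ τ_X ✗.
  U = {33}: f^{-1}(U) = {2, 4} ∉ τ_X ✗.
  U = {32, 33}: f^{-1}(U) = {1, 2, 3, 4} ∈ τ_X ✓.
  U = {31, 32, 33}: f^{-1}(U) = {1, 2, 3, 4} ∈ τ_X ✓.
Found U = {32} with f^{-1}(U) = {1, 3} not in τ_X. Therefore f is NOT continuous.


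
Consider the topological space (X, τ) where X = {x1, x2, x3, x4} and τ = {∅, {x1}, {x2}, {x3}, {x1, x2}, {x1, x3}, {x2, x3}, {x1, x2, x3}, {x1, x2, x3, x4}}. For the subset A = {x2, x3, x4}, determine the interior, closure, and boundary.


int(A) = {x2, x3}, cl(A) = {x2, x3, x4}, ∂A = {x4}.

Closed sets in (X, τ) are complements of opens:
  closed(X, τ) = {∅, {x4}, {x1, x4}, {x2, x4}, {x3, x4}, {x1, x2, x4}, {x1, x3, x4}, {x2, x3, x4}, {x1, x2, x3, x4}}.
int(A) = ⋃ {U ∈ τ : U ⊆ A}. Opens contained in A: ∅, {x2}, {x3}, {x2, x3}.
Taking the union of these: int(A) = {x2, x3}.
cl(A) = ⋂ {C closed : A ⊆ C}. Closed sets containing A: {x2, x3, x4}, {x1, x2, x3, x4}.
Intersecting these: cl(A) = {x2, x3, x4}.
∂A = cl(A) ∖ int(A) = {x2, x3, x4} ∖ {x2, x3} = {x4}.


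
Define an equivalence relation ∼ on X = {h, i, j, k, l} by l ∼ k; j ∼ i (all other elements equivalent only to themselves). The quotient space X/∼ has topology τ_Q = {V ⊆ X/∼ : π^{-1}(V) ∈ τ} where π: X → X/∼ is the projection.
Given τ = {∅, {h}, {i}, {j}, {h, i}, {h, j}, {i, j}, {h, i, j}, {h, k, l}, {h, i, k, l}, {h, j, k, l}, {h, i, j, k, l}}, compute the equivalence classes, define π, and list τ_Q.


X/∼ = {[h], [i=j], [k=l]}; |τ_Q| = 6.

Equivalence classes: [h], [i=j], [k=l].
Quotient map π: X → X/∼ sends h ↦ [h], i ↦ [i=j], j ↦ [i=j], k ↦ [k=l], l ↦ [k=l].
For each subset V ⊆ X/∼, compute π^{-1}(V) ⊆ X and check whether π^{-1}(V) ∈ τ. V is open in τ_Q iff π^{-1}(V) ∈ τ.
  V = {}: π^{-1}(V) = ∅ ∈ τ ✓.
  V = {[h]}: π^{-1}(V) = {h} ∈ τ ✓.
  V = {[i=j]}: π^{-1}(V) = {i, j} ∈ τ ✓.
  V = {[h], [i=j]}: π^{-1}(V) = {h, i, j} ∈ τ ✓.
  V = {[k=l]}: π^{-1}(V) = {k, l} ∉ τ ✗.
  V = {[h], [k=l]}: π^{-1}(V) = {h, k, l} ∈ τ ✓.
  V = {[i=j], [k=l]}: π^{-1}(V) = {i, j, k, l} ∉ τ ✗.
  V = {[h], [i=j], [k=l]}: π^{-1}(V) = {h, i, j, k, l} ∈ τ ✓.
Open sets in the quotient: τ_Q = {{}, {[h]}, {[i=j]}, {[h], [i=j]}, {[h], [k=l]}, {[h], [i=j], [k=l]}} (6 elements).


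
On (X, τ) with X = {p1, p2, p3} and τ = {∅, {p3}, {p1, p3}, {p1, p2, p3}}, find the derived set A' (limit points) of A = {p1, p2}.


A' = {p2}

For each x ∈ X, list the open sets U ∈ τ with x ∈ U, then check whether U ∩ (A ∖ {x}) ≠ ∅ for every such U.
  x = p1: open {p1, p3} ∋ x has {p1, p3} ∩ (A ∖ {p1}) = ∅, so x is NOT a limit point.
  x = p2: opens ∋ x are {p1, p2, p3}; each meets A ∖ {p2}, so x IS a limit point.
  x = p3: open {p3} ∋ x has {p3} ∩ (A ∖ {p3}) = ∅, so x is NOT a limit point.
Collecting: A' = {p2}.


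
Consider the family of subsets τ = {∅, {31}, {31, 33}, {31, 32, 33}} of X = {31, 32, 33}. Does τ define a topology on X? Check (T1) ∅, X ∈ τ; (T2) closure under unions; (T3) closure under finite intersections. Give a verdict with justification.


τ IS a topology on X.

Axiom (T1): ∅ ∈ τ? Yes; X ∈ τ? Yes.
Axiom (T2/T3): check pairwise unions and intersections of members of τ.
All pairwise intersections and unions checked — each lies in τ. Therefore τ satisfies (T1), (T2), (T3): it IS a topology on X.


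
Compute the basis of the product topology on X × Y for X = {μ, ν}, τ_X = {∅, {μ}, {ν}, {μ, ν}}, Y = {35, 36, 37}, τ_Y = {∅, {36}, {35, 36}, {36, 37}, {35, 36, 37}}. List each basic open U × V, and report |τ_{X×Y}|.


Basis B = {∅ × ∅, {μ} × {36}, {ν} × {36}, {μ} × {35, 36}, {μ} × {36, 37}, {μ, ν} × {36}, {ν} × {35, 36}, {ν} × {36, 37}, {μ} × {35, 36, 37}, {ν} × {35, 36, 37}, {μ, ν} × {35, 36}, {μ, ν} × {36, 37}, {μ, ν} × {35, 36, 37}}; |τ_{X×Y}| = 25.

Enumerate products U × V with U ∈ τ_X, V ∈ τ_Y (deduplicated):
  ∅ × ∅ = {} (∅)
  {μ} × {36} = {(μ,36)}
  {ν} × {36} = {(ν,36)}
  {μ} × {35, 36} = {(μ,35), (μ,36)}
  {μ} × {36, 37} = {(μ,36), (μ,37)}
  {μ, ν} × {36} = {(μ,36), (ν,36)}
  {ν} × {35, 36} = {(ν,35), (ν,36)}
  {ν} × {36, 37} = {(ν,36), (ν,37)}
  {μ} × {35, 36, 37} = {(μ,35), (μ,36), (μ,37)}
  {ν} × {35, 36, 37} = {(ν,35), (ν,36), (ν,37)}
  {μ, ν} × {35, 36} = {(μ,35), (μ,36), (ν,35), (ν,36)}
  {μ, ν} × {36, 37} = {(μ,36), (μ,37), (ν,36), (ν,37)}
  {μ, ν} × {35, 36, 37} = {(μ,35), (μ,36), (μ,37), (ν,35), (ν,36), (ν,37)}
These 13 distinct sets form the basis B.
Close under arbitrary unions to get τ_{X×Y}; counting gives |τ_{X×Y}| = 25.


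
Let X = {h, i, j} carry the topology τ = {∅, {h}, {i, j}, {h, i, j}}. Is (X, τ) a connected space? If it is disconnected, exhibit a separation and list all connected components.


(X, τ) is disconnected; components = [{h}, {i, j}].

Find clopen sets (U ∈ τ with X ∖ U ∈ τ):
  U = ∅, X ∖ U = {h, i, j} — both open, so U is clopen.
  U = {h}, X ∖ U = {i, j} — both open, so U is clopen.
  U = {i, j}, X ∖ U = {h} — both open, so U is clopen.
  U = {h, i, j}, X ∖ U = ∅ — both open, so U is clopen.
Nontrivial clopen(s) exist: e.g. {h}. So (X, τ) is disconnected.
Compute connected components by grouping points that agree on all clopens:
  component: {h}
  component: {i, j}


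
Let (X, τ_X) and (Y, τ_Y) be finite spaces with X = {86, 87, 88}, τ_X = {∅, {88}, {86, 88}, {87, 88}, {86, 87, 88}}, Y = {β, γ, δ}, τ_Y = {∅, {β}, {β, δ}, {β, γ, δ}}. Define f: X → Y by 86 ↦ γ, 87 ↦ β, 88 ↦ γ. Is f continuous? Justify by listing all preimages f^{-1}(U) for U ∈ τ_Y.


f is NOT continuous.

Compute f^{-1}(U) for each U ∈ τ_Y:
  U = ∅: f^{-1}(U) = ∅ ∈ τ_X ✓.
  U = {β}: f^{-1}(U) = {87} ∉ τ_X ✗.
  U = {β, δ}: f^{-1}(U) = {87} ∉ τ_X ✗.
  U = {β, γ, δ}: f^{-1}(U) = {86, 87, 88} ∈ τ_X ✓.
Found U = {β} with f^{-1}(U) = {87} not in τ_X. Therefore f is NOT continuous.


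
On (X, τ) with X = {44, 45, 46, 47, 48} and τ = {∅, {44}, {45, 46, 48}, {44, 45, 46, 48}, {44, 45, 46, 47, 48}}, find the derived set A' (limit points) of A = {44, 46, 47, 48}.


A' = {45, 46, 47, 48}

For each x ∈ X, list the open sets U ∈ τ with x ∈ U, then check whether U ∩ (A ∖ {x}) ≠ ∅ for every such U.
  x = 44: open {44} ∋ x has {44} ∩ (A ∖ {44}) = ∅, so x is NOT a limit point.
  x = 45: opens ∋ x are {45, 46, 48}, {44, 45, 46, 48}, {44, 45, 46, 47, 48}; each meets A ∖ {45}, so x IS a limit point.
  x = 46: opens ∋ x are {45, 46, 48}, {44, 45, 46, 48}, {44, 45, 46, 47, 48}; each meets A ∖ {46}, so x IS a limit point.
  x = 47: opens ∋ x are {44, 45, 46, 47, 48}; each meets A ∖ {47}, so x IS a limit point.
  x = 48: opens ∋ x are {45, 46, 48}, {44, 45, 46, 48}, {44, 45, 46, 47, 48}; each meets A ∖ {48}, so x IS a limit point.
Collecting: A' = {45, 46, 47, 48}.


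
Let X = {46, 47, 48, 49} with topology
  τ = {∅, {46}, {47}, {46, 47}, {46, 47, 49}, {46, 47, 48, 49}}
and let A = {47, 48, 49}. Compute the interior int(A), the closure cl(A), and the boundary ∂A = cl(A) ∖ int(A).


int(A) = {47}, cl(A) = {47, 48, 49}, ∂A = {48, 49}.

Closed sets in (X, τ) are complements of opens:
  closed(X, τ) = {∅, {48}, {48, 49}, {46, 48, 49}, {47, 48, 49}, {46, 47, 48, 49}}.
int(A) = ⋃ {U ∈ τ : U ⊆ A}. Opens contained in A: ∅, {47}.
Taking the union of these: int(A) = {47}.
cl(A) = ⋂ {C closed : A ⊆ C}. Closed sets containing A: {47, 48, 49}, {46, 47, 48, 49}.
Intersecting these: cl(A) = {47, 48, 49}.
∂A = cl(A) ∖ int(A) = {47, 48, 49} ∖ {47} = {48, 49}.


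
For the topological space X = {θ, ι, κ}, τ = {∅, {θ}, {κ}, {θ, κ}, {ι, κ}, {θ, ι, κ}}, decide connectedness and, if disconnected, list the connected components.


(X, τ) is disconnected; components = [{θ}, {ι, κ}].

Find clopen sets (U ∈ τ with X ∖ U ∈ τ):
  U = ∅, X ∖ U = {θ, ι, κ} — both open, so U is clopen.
  U = {θ}, X ∖ U = {ι, κ} — both open, so U is clopen.
  U = {ι, κ}, X ∖ U = {θ} — both open, so U is clopen.
  U = {θ, ι, κ}, X ∖ U = ∅ — both open, so U is clopen.
Nontrivial clopen(s) exist: e.g. {ι, κ}. So (X, τ) is disconnected.
Compute connected components by grouping points that agree on all clopens:
  component: {θ}
  component: {ι, κ}


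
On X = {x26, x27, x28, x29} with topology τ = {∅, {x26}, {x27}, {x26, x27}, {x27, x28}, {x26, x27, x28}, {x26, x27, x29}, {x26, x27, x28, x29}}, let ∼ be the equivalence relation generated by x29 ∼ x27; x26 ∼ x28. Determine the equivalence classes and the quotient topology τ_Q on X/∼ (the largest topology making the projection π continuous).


X/∼ = {[x26=x28], [x27=x29]}; |τ_Q| = 2.

Equivalence classes: [x26=x28], [x27=x29].
Quotient map π: X → X/∼ sends x26 ↦ [x26=x28], x27 ↦ [x27=x29], x28 ↦ [x26=x28], x29 ↦ [x27=x29].
For each subset V ⊆ X/∼, compute π^{-1}(V) ⊆ X and check whether π^{-1}(V) ∈ τ. V is open in τ_Q iff π^{-1}(V) ∈ τ.
  V = {}: π^{-1}(V) = ∅ ∈ τ ✓.
  V = {[x26=x28]}: π^{-1}(V) = {x26, x28} ∉ τ ✗.
  V = {[x27=x29]}: π^{-1}(V) = {x27, x29} ∉ τ ✗.
  V = {[x26=x28], [x27=x29]}: π^{-1}(V) = {x26, x27, x28, x29} ∈ τ ✓.
Open sets in the quotient: τ_Q = {{}, {[x26=x28], [x27=x29]}} (2 elements).


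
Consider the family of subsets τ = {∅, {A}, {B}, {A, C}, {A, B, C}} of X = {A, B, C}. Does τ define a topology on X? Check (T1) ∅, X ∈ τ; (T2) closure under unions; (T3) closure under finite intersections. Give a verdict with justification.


τ is NOT a topology on X.

Axiom (T1): ∅ ∈ τ? Yes; X ∈ τ? Yes.
Axiom (T2/T3): check pairwise unions and intersections of members of τ.
Counterexample for (T2): {A} ∪ {B} = {A, B} ∉ τ. Therefore τ is NOT a topology.


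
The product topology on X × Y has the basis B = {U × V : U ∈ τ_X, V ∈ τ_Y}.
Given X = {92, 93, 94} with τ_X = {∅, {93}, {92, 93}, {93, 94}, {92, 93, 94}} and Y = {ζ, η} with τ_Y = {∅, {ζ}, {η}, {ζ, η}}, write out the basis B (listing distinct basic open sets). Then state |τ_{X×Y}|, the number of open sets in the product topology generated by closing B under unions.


Basis B = {∅ × ∅, {93} × {ζ}, {93} × {η}, {92, 93} × {ζ}, {92, 93} × {η}, {93} × {ζ, η}, {93, 94} × {ζ}, {93, 94} × {η}, {92, 93, 94} × {ζ}, {92, 93, 94} × {η}, {92, 93} × {ζ, η}, {93, 94} × {ζ, η}, {92, 93, 94} × {ζ, η}}; |τ_{X×Y}| = 25.

Enumerate products U × V with U ∈ τ_X, V ∈ τ_Y (deduplicated):
  ∅ × ∅ = {} (∅)
  {93} × {ζ} = {(93,ζ)}
  {93} × {η} = {(93,η)}
  {92, 93} × {ζ} = {(92,ζ), (93,ζ)}
  {92, 93} × {η} = {(92,η), (93,η)}
  {93} × {ζ, η} = {(93,ζ), (93,η)}
  {93, 94} × {ζ} = {(93,ζ), (94,ζ)}
  {93, 94} × {η} = {(93,η), (94,η)}
  {92, 93, 94} × {ζ} = {(92,ζ), (93,ζ), (94,ζ)}
  {92, 93, 94} × {η} = {(92,η), (93,η), (94,η)}
  {92, 93} × {ζ, η} = {(92,ζ), (92,η), (93,ζ), (93,η)}
  {93, 94} × {ζ, η} = {(93,ζ), (93,η), (94,ζ), (94,η)}
  {92, 93, 94} × {ζ, η} = {(92,ζ), (92,η), (93,ζ), (93,η), (94,ζ), (94,η)}
These 13 distinct sets form the basis B.
Close under arbitrary unions to get τ_{X×Y}; counting gives |τ_{X×Y}| = 25.


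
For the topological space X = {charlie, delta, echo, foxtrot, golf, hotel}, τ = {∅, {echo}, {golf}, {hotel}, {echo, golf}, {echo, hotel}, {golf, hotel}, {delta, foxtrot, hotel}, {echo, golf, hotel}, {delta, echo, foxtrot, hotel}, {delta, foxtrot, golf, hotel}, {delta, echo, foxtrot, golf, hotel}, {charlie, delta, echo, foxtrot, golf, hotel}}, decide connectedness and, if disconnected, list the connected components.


(X, τ) is connected.

Find clopen sets (U ∈ τ with X ∖ U ∈ τ):
  U = ∅, X ∖ U = {charlie, delta, echo, foxtrot, golf, hotel} — both open, so U is clopen.
  U = {charlie, delta, echo, foxtrot, golf, hotel}, X ∖ U = ∅ — both open, so U is clopen.
Only trivial clopens (∅ and X) exist, so (X, τ) is connected.
Compute connected components by grouping points that agree on all clopens:
  component: {charlie, delta, echo, foxtrot, golf, hotel}


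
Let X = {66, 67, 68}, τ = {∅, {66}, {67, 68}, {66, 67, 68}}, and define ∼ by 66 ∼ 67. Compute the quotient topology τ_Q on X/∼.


X/∼ = {[66=67], [68]}; |τ_Q| = 2.

Equivalence classes: [66=67], [68].
Quotient map π: X → X/∼ sends 66 ↦ [66=67], 67 ↦ [66=67], 68 ↦ [68].
For each subset V ⊆ X/∼, compute π^{-1}(V) ⊆ X and check whether π^{-1}(V) ∈ τ. V is open in τ_Q iff π^{-1}(V) ∈ τ.
  V = {}: π^{-1}(V) = ∅ ∈ τ ✓.
  V = {[66=67]}: π^{-1}(V) = {66, 67} ∉ τ ✗.
  V = {[68]}: π^{-1}(V) = {68} ∉ τ ✗.
  V = {[66=67], [68]}: π^{-1}(V) = {66, 67, 68} ∈ τ ✓.
Open sets in the quotient: τ_Q = {{}, {[66=67], [68]}} (2 elements).


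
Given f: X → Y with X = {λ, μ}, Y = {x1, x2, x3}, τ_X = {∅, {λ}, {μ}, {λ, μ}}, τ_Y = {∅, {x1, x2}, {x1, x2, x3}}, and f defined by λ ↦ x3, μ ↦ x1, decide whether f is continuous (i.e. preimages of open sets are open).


f IS continuous.

Compute f^{-1}(U) for each U ∈ τ_Y:
  U = ∅: f^{-1}(U) = ∅ ∈ τ_X ✓.
  U = {x1, x2}: f^{-1}(U) = {μ} ∈ τ_X ✓.
  U = {x1, x2, x3}: f^{-1}(U) = {λ, μ} ∈ τ_X ✓.
Every preimage lies in τ_X, so f IS continuous.


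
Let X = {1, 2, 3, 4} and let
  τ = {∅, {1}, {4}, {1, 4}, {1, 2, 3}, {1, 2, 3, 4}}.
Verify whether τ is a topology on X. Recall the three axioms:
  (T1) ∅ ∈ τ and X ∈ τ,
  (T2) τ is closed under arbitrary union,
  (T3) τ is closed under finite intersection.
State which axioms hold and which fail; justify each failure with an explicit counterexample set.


τ IS a topology on X.

Axiom (T1): ∅ ∈ τ? Yes; X ∈ τ? Yes.
Axiom (T2/T3): check pairwise unions and intersections of members of τ.
All pairwise intersections and unions checked — each lies in τ. Therefore τ satisfies (T1), (T2), (T3): it IS a topology on X.


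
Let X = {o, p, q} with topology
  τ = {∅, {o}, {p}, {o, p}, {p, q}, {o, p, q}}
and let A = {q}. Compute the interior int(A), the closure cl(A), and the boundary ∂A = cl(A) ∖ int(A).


int(A) = ∅, cl(A) = {q}, ∂A = {q}.

Closed sets in (X, τ) are complements of opens:
  closed(X, τ) = {∅, {o}, {q}, {o, q}, {p, q}, {o, p, q}}.
int(A) = ⋃ {U ∈ τ : U ⊆ A}. Opens contained in A: ∅.
Taking the union of these: int(A) = ∅.
cl(A) = ⋂ {C closed : A ⊆ C}. Closed sets containing A: {q}, {o, q}, {p, q}, {o, p, q}.
Intersecting these: cl(A) = {q}.
∂A = cl(A) ∖ int(A) = {q} ∖ ∅ = {q}.


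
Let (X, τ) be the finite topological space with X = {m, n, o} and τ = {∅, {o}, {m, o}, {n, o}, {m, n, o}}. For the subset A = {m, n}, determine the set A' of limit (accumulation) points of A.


A' = ∅

For each x ∈ X, list the open sets U ∈ τ with x ∈ U, then check whether U ∩ (A ∖ {x}) ≠ ∅ for every such U.
  x = m: open {m, o} ∋ x has {m, o} ∩ (A ∖ {m}) = ∅, so x is NOT a limit point.
  x = n: open {n, o} ∋ x has {n, o} ∩ (A ∖ {n}) = ∅, so x is NOT a limit point.
  x = o: open {o} ∋ x has {o} ∩ (A ∖ {o}) = ∅, so x is NOT a limit point.
Collecting: A' = ∅.


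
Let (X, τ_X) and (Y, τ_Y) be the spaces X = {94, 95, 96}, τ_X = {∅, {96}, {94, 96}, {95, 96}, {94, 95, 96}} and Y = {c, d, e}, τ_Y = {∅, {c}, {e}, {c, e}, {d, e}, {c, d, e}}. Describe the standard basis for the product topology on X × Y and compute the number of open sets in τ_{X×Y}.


Basis B = {∅ × ∅, {96} × {c}, {96} × {e}, {94, 96} × {c}, {94, 96} × {e}, {95, 96} × {c}, {95, 96} × {e}, {96} × {c, e}, {96} × {d, e}, {94, 95, 96} × {c}, {94, 95, 96} × {e}, {96} × {c, d, e}, {94, 96} × {c, e}, {94, 96} × {d, e}, {95, 96} × {c, e}, {95, 96} × {d, e}, {94, 96} × {c, d, e}, {94, 95, 96} × {c, e}, {94, 95, 96} × {d, e}, {95, 96} × {c, d, e}, {94, 95, 96} × {c, d, e}}; |τ_{X×Y}| = 70.

Enumerate products U × V with U ∈ τ_X, V ∈ τ_Y (deduplicated):
  ∅ × ∅ = {} (∅)
  {96} × {c} = {(96,c)}
  {96} × {e} = {(96,e)}
  {94, 96} × {c} = {(94,c), (96,c)}
  {94, 96} × {e} = {(94,e), (96,e)}
  {95, 96} × {c} = {(95,c), (96,c)}
  {95, 96} × {e} = {(95,e), (96,e)}
  {96} × {c, e} = {(96,c), (96,e)}
  {96} × {d, e} = {(96,d), (96,e)}
  {94, 95, 96} × {c} = {(94,c), (95,c), (96,c)}
  {94, 95, 96} × {e} = {(94,e), (95,e), (96,e)}
  {96} × {c, d, e} = {(96,c), (96,d), (96,e)}
  {94, 96} × {c, e} = {(94,c), (94,e), (96,c), (96,e)}
  {94, 96} × {d, e} = {(94,d), (94,e), (96,d), (96,e)}
  {95, 96} × {c, e} = {(95,c), (95,e), (96,c), (96,e)}
  {95, 96} × {d, e} = {(95,d), (95,e), (96,d), (96,e)}
  {94, 96} × {c, d, e} = {(94,c), (94,d), (94,e), (96,c), (96,d), (96,e)}
  {94, 95, 96} × {c, e} = {(94,c), (94,e), (95,c), (95,e), (96,c), (96,e)}
  {94, 95, 96} × {d, e} = {(94,d), (94,e), (95,d), (95,e), (96,d), (96,e)}
  {95, 96} × {c, d, e} = {(95,c), (95,d), (95,e), (96,c), (96,d), (96,e)}
  {94, 95, 96} × {c, d, e} = {(94,c), (94,d), (94,e), (95,c), (95,d), (95,e), (96,c), (96,d), (96,e)}
These 21 distinct sets form the basis B.
Close under arbitrary unions to get τ_{X×Y}; counting gives |τ_{X×Y}| = 70.


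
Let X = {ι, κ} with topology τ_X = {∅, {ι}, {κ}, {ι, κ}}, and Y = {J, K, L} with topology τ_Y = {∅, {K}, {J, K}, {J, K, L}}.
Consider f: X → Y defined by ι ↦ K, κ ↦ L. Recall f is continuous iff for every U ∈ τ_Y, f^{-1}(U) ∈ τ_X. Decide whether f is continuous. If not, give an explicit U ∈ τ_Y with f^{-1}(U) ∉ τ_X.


f IS continuous.

Compute f^{-1}(U) for each U ∈ τ_Y:
  U = ∅: f^{-1}(U) = ∅ ∈ τ_X ✓.
  U = {K}: f^{-1}(U) = {ι} ∈ τ_X ✓.
  U = {J, K}: f^{-1}(U) = {ι} ∈ τ_X ✓.
  U = {J, K, L}: f^{-1}(U) = {ι, κ} ∈ τ_X ✓.
Every preimage lies in τ_X, so f IS continuous.


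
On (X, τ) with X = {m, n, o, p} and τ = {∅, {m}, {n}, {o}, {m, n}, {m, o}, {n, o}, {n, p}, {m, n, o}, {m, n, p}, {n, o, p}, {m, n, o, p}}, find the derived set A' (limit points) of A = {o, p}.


A' = ∅

For each x ∈ X, list the open sets U ∈ τ with x ∈ U, then check whether U ∩ (A ∖ {x}) ≠ ∅ for every such U.
  x = m: open {m} ∋ x has {m} ∩ (A ∖ {m}) = ∅, so x is NOT a limit point.
  x = n: open {n} ∋ x has {n} ∩ (A ∖ {n}) = ∅, so x is NOT a limit point.
  x = o: open {o} ∋ x has {o} ∩ (A ∖ {o}) = ∅, so x is NOT a limit point.
  x = p: open {n, p} ∋ x has {n, p} ∩ (A ∖ {p}) = ∅, so x is NOT a limit point.
Collecting: A' = ∅.


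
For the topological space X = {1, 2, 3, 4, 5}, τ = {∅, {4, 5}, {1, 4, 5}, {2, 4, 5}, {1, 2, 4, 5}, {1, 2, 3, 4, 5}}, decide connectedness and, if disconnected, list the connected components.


(X, τ) is connected.

Find clopen sets (U ∈ τ with X ∖ U ∈ τ):
  U = ∅, X ∖ U = {1, 2, 3, 4, 5} — both open, so U is clopen.
  U = {1, 2, 3, 4, 5}, X ∖ U = ∅ — both open, so U is clopen.
Only trivial clopens (∅ and X) exist, so (X, τ) is connected.
Compute connected components by grouping points that agree on all clopens:
  component: {1, 2, 3, 4, 5}


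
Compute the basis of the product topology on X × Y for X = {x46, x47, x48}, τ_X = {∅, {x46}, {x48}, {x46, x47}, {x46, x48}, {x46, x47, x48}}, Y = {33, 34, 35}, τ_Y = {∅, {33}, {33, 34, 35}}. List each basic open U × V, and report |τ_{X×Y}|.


Basis B = {∅ × ∅, {x46} × {33}, {x48} × {33}, {x46, x47} × {33}, {x46, x48} × {33}, {x46} × {33, 34, 35}, {x46, x47, x48} × {33}, {x48} × {33, 34, 35}, {x46, x47} × {33, 34, 35}, {x46, x48} × {33, 34, 35}, {x46, x47, x48} × {33, 34, 35}}; |τ_{X×Y}| = 18.

Enumerate products U × V with U ∈ τ_X, V ∈ τ_Y (deduplicated):
  ∅ × ∅ = {} (∅)
  {x46} × {33} = {(x46,33)}
  {x48} × {33} = {(x48,33)}
  {x46, x47} × {33} = {(x46,33), (x47,33)}
  {x46, x48} × {33} = {(x46,33), (x48,33)}
  {x46} × {33, 34, 35} = {(x46,33), (x46,34), (x46,35)}
  {x46, x47, x48} × {33} = {(x46,33), (x47,33), (x48,33)}
  {x48} × {33, 34, 35} = {(x48,33), (x48,34), (x48,35)}
  {x46, x47} × {33, 34, 35} = {(x46,33), (x46,34), (x46,35), (x47,33), (x47,34), (x47,35)}
  {x46, x48} × {33, 34, 35} = {(x46,33), (x46,34), (x46,35), (x48,33), (x48,34), (x48,35)}
  {x46, x47, x48} × {33, 34, 35} = {(x46,33), (x46,34), (x46,35), (x47,33), (x47,34), (x47,35), (x48,33), (x48,34), (x48,35)}
These 11 distinct sets form the basis B.
Close under arbitrary unions to get τ_{X×Y}; counting gives |τ_{X×Y}| = 18.


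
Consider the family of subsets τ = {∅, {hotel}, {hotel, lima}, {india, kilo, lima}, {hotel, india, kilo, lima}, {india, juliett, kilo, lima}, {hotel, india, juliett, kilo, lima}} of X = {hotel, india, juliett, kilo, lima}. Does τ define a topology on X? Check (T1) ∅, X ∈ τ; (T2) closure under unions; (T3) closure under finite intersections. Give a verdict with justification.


τ is NOT a topology on X.

Axiom (T1): ∅ ∈ τ? Yes; X ∈ τ? Yes.
Axiom (T2/T3): check pairwise unions and intersections of members of τ.
Counterexample for (T3): {hotel, lima} ∩ {india, kilo, lima} = {lima} ∉ τ. Therefore τ is NOT a topology.


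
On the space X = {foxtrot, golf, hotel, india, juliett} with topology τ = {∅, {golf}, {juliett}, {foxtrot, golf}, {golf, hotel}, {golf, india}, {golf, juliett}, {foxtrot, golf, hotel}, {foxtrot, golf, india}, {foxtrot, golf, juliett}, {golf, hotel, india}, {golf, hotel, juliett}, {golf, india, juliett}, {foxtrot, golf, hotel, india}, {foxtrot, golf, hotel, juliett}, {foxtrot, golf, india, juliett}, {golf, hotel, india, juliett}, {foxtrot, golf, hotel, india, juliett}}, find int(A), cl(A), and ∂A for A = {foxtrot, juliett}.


int(A) = {juliett}, cl(A) = {foxtrot, juliett}, ∂A = {foxtrot}.

Closed sets in (X, τ) are complements of opens:
  closed(X, τ) = {∅, {foxtrot}, {hotel}, {india}, {juliett}, {foxtrot, hotel}, {foxtrot, india}, {foxtrot, juliett}, {hotel, india}, {hotel, juliett}, {india, juliett}, {foxtrot, hotel, india}, {foxtrot, hotel, juliett}, {foxtrot, india, juliett}, {hotel, india, juliett}, {foxtrot, golf, hotel, india}, {foxtrot, hotel, india, juliett}, {foxtrot, golf, hotel, india, juliett}}.
int(A) = ⋃ {U ∈ τ : U ⊆ A}. Opens contained in A: ∅, {juliett}.
Taking the union of these: int(A) = {juliett}.
cl(A) = ⋂ {C closed : A ⊆ C}. Closed sets containing A: {foxtrot, juliett}, {foxtrot, hotel, juliett}, {foxtrot, india, juliett}, {foxtrot, hotel, india, juliett}, {foxtrot, golf, hotel, india, juliett}.
Intersecting these: cl(A) = {foxtrot, juliett}.
∂A = cl(A) ∖ int(A) = {foxtrot, juliett} ∖ {juliett} = {foxtrot}.


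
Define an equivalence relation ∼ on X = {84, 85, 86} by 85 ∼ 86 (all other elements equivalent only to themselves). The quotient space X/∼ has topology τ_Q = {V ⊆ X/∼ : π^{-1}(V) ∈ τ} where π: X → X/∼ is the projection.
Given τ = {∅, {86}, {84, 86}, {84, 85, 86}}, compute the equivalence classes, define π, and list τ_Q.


X/∼ = {[84], [85=86]}; |τ_Q| = 2.

Equivalence classes: [84], [85=86].
Quotient map π: X → X/∼ sends 84 ↦ [84], 85 ↦ [85=86], 86 ↦ [85=86].
For each subset V ⊆ X/∼, compute π^{-1}(V) ⊆ X and check whether π^{-1}(V) ∈ τ. V is open in τ_Q iff π^{-1}(V) ∈ τ.
  V = {}: π^{-1}(V) = ∅ ∈ τ ✓.
  V = {[84]}: π^{-1}(V) = {84} ∉ τ ✗.
  V = {[85=86]}: π^{-1}(V) = {85, 86} ∉ τ ✗.
  V = {[84], [85=86]}: π^{-1}(V) = {84, 85, 86} ∈ τ ✓.
Open sets in the quotient: τ_Q = {{}, {[84], [85=86]}} (2 elements).
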